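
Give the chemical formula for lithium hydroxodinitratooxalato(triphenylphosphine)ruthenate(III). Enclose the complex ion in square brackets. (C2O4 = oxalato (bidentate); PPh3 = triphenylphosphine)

Li2[Ru(C2O4)(NO3)2(OH)(PPh3)]

Ligands: 1 hydroxo (OH, -1), 1 oxalato (C2O4, -2), 2 nitrato (NO3, -1), 1 triphenylphosphine (PPh3, neutral). Ligand charge sum = -5.
Charge balance with lithium (+1) requires 1 complex ion per 2 lithium.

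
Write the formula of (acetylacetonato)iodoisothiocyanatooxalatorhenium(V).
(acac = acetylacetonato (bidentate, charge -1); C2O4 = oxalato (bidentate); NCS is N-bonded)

Ligands: 1 acetylacetonato (acac, -1), 1 iodo (I, -1), 1 oxalato (C2O4, -2), 1 isothiocyanato (NCS, -1). Ligand charge sum = -5.
With Re in oxidation state +5, the complex ion is [Re...].

[Re(acac)(C2O4)I(NCS)]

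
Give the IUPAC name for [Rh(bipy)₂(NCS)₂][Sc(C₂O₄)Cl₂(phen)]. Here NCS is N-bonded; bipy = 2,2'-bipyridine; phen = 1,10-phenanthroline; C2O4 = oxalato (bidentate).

bis(2,2'-bipyridine)diisothiocyanatorhodium(III) dichlorooxalato(1,10-phenanthroline)scandate(III)

Scandium is always +3 in its complexes; the anion's ligand charges sum to -4, so the complex anion is 1−.
A 1:1 salt means the cation carries the equal and opposite charge, 1+.
Cation: ligand charges sum to -2; for the ion to be 1+, Rh = +3.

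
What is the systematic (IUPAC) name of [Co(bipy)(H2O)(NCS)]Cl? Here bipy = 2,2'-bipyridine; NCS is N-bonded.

The 1 chloride counter-ion carries a total charge of -1, so each complex ion is 1+.
Ligand charges: 1×2,2'-bipyridine (neutral), 1×aqua (neutral), 1×isothiocyanato (-1 each); total -1. So Co + (-1) = 1+, giving Co = +2.
Ligands are named alphabetically: aqua before bipyridine before isothiocyanato.

aqua(2,2'-bipyridine)isothiocyanatocobalt(II) chloride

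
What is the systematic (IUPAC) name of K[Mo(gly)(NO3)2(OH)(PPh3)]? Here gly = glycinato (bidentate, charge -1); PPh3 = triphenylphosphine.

The 1 potassium counter-ion carries a total charge of +1, so each complex ion is 1−.
Ligand charges: 2×nitrato (-1 each), 1×glycinato (-1 each), 1×triphenylphosphine (neutral), 1×hydroxo (-1 each); total -4. So Mo + (-4) = 1−, giving Mo = +3.
The complex ion is anionic, so molybdenum takes the -ate form molybdate(III).

potassium (glycinato)hydroxodinitrato(triphenylphosphine)molybdate(III)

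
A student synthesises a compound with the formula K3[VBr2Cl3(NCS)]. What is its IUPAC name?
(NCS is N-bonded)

The 3 potassium counter-ions carry a total charge of +3, so each complex ion is 3−.
Ligand charges: 3×chloro (-1 each), 1×isothiocyanato (-1 each), 2×bromo (-1 each); total -6. So V + (-6) = 3−, giving V = +3.
The complex ion is anionic, so vanadium takes the -ate form vanadate(III).

potassium dibromotrichloroisothiocyanatovanadate(III)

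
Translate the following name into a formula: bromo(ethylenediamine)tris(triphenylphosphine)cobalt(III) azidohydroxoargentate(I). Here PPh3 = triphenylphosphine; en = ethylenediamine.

[CoBr(en)(PPh3)3][Ag(N3)(OH)]2

Cation [Co…]: ligand charges -1, Co(III) ⇒ ion charge 2+.
Anion [Ag…]: ligand charges -2, Ag(I) ⇒ ion charge 1−.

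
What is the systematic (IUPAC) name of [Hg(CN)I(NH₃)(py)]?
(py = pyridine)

There is no counter-ion, so the complex is neutral overall.
Ligand charges: 1×ammine (neutral), 1×iodo (-1 each), 1×pyridine (neutral), 1×cyano (-1 each); total -2. So Hg + (-2) = 0, giving Hg = +2.
Ligands are named alphabetically: ammine before cyano before iodo before pyridine.

amminecyanoiodo(pyridine)mercury(II)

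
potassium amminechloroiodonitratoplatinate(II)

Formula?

K[PtClI(NH3)(NO3)]

Ligands: 1 iodo (I, -1), 1 nitrato (NO3, -1), 1 ammine (NH3, neutral), 1 chloro (Cl, -1). Ligand charge sum = -3.
With Pt in oxidation state +2, the complex ion is [Pt...]^1−.
Charge balance with potassium (+1) requires 1 complex ion per 1 potassium.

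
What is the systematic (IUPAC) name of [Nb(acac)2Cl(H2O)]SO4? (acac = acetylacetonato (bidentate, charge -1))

bis(acetylacetonato)aquachloroniobium(V) sulfate

The 1 sulfate counter-ion carries a total charge of -2, so each complex ion is 2+.
Ligand charges: 1×aqua (neutral), 2×acetylacetonato (-1 each), 1×chloro (-1 each); total -3. So Nb + (-3) = 2+, giving Nb = +5.
Ligands are named alphabetically: acetylacetonato before aqua before chloro.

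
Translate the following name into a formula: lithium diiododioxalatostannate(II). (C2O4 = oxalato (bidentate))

Ligands: 2 iodo (I, -1), 2 oxalato (C2O4, -2). Ligand charge sum = -6.
Charge balance with lithium (+1) requires 1 complex ion per 4 lithium.

Li4[Sn(C2O4)2I2]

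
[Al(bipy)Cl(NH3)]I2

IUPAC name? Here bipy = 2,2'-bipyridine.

ammine(2,2'-bipyridine)chloroaluminium(III) iodide

The 2 iodide counter-ions carry a total charge of -2, so each complex ion is 2+.
Ligand charges: 1×2,2'-bipyridine (neutral), 1×chloro (-1 each), 1×ammine (neutral); total -1. So Al + (-1) = 2+, giving Al = +3.
Ligands are named alphabetically: ammine before bipyridine before chloro.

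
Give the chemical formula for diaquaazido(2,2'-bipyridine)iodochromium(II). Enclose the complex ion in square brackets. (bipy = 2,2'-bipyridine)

[Cr(bipy)(H2O)2I(N3)]

Ligands: 2 aqua (H2O, neutral), 1 iodo (I, -1), 1 azido (N3, -1), 1 2,2'-bipyridine (bipy, neutral). Ligand charge sum = -2.
With Cr in oxidation state +2, the complex ion is [Cr...].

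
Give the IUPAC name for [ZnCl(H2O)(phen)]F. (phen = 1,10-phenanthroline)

aquachloro(1,10-phenanthroline)zinc(II) fluoride

The 1 fluoride counter-ion carries a total charge of -1, so each complex ion is 1+.
Ligand charges: 1×1,10-phenanthroline (neutral), 1×chloro (-1 each), 1×aqua (neutral); total -1. So Zn + (-1) = 1+, giving Zn = +2.
Ligands are named alphabetically: aqua before chloro before phenanthroline.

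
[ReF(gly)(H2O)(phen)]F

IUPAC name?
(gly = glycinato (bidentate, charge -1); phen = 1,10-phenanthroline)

The 1 fluoride counter-ion carries a total charge of -1, so each complex ion is 1+.
Ligand charges: 1×glycinato (-1 each), 1×1,10-phenanthroline (neutral), 1×fluoro (-1 each), 1×aqua (neutral); total -2. So Re + (-2) = 1+, giving Re = +3.
Ligands are named alphabetically: aqua before fluoro before glycinato before phenanthroline.

aquafluoro(glycinato)(1,10-phenanthroline)rhenium(III) fluoride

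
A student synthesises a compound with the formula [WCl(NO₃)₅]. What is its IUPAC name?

There is no counter-ion, so the complex is neutral overall.
Ligand charges: 1×chloro (-1 each), 5×nitrato (-1 each); total -6. So W + (-6) = 0, giving W = +6.
Ligands are named alphabetically: chloro before nitrato.

chloropentanitratotungsten(VI)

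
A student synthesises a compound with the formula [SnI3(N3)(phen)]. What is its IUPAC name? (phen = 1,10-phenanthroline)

There is no counter-ion, so the complex is neutral overall.
Ligand charges: 1×1,10-phenanthroline (neutral), 1×azido (-1 each), 3×iodo (-1 each); total -4. So Sn + (-4) = 0, giving Sn = +4.
Ligands are named alphabetically: azido before iodo before phenanthroline.

azidotriiodo(1,10-phenanthroline)tin(IV)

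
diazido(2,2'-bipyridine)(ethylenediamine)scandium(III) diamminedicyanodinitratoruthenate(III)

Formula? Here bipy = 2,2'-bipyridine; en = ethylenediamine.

[Sc(bipy)(en)(N3)2][Ru(CN)2(NH3)2(NO3)2]

Cation [Sc…]: ligand charges -2, Sc(III) ⇒ ion charge 1+.
Anion [Ru…]: ligand charges -4, Ru(III) ⇒ ion charge 1−.
One 1+ cation balances one 1− anion.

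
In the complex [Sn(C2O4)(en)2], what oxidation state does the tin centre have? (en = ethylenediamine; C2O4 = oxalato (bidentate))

No counter-ion: the bracketed complex is neutral.
Ligand charges: 2×en neutral; 1×C2O4 = -2; sum -2.
Sn + (-2) = 0 ⇒ Sn is +2.

+2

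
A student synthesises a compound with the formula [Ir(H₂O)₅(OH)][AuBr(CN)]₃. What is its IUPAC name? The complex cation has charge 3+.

Both ions are complex: the cation is named first with the plain metal name, the anion second with the -ate form; each ion's ligands are alphabetised independently.
The complex cation is given as 3+; its ligand charges sum to -1, so Ir = +4.
With 3 anions per cation, each anion must be 3/3 = 1−.
Anion: ligand charges sum to -2; for the ion to be 1−, Au = +1.

pentaaquahydroxoiridium(IV) bromocyanoaurate(I)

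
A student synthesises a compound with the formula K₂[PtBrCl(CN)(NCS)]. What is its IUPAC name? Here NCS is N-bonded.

The 2 potassium counter-ions carry a total charge of +2, so each complex ion is 2−.
Ligand charges: 1×cyano (-1 each), 1×bromo (-1 each), 1×isothiocyanato (-1 each), 1×chloro (-1 each); total -4. So Pt + (-4) = 2−, giving Pt = +2.
Ligands are named alphabetically: bromo before chloro before cyano before isothiocyanato.
The complex ion is anionic, so platinum takes the -ate form platinate(II).

potassium bromochlorocyanoisothiocyanatoplatinate(II)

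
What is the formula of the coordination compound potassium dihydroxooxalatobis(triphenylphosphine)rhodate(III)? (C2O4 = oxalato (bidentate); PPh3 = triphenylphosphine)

K[Rh(C2O4)(OH)2(PPh3)2]

Ligands: 2 hydroxo (OH, -1), 1 oxalato (C2O4, -2), 2 triphenylphosphine (PPh3, neutral). Ligand charge sum = -4.
With Rh in oxidation state +3, the complex ion is [Rh...]^1−.
Charge balance with potassium (+1) requires 1 complex ion per 1 potassium.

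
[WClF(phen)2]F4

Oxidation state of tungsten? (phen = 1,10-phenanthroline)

4 fluoride outside the brackets (-1 each) → the complex ion is 4+.
Ligand charges: 2×phen neutral; 1×F = -1; 1×Cl = -1; sum -2.
W + (-2) = 4+ ⇒ W is +6.

+6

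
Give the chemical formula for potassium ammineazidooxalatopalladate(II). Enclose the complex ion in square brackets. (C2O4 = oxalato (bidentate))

Ligands: 1 azido (N3, -1), 1 ammine (NH3, neutral), 1 oxalato (C2O4, -2). Ligand charge sum = -3.
With Pd in oxidation state +2, the complex ion is [Pd...]^1−.
Charge balance with potassium (+1) requires 1 complex ion per 1 potassium.

K[Pd(C2O4)(N3)(NH3)]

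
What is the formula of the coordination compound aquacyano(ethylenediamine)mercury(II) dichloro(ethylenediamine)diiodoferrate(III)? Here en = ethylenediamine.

Cation [Hg…]: ligand charges -1, Hg(II) ⇒ ion charge 1+.
Anion [Fe…]: ligand charges -4, Fe(III) ⇒ ion charge 1−.
One 1+ cation balances one 1− anion.

[Hg(CN)(en)(H2O)][FeCl2(en)I2]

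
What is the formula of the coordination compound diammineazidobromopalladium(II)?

Ligands: 1 bromo (Br, -1), 2 ammine (NH3, neutral), 1 azido (N3, -1). Ligand charge sum = -2.
With Pd in oxidation state +2, the complex ion is [Pd...].

[PdBr(N3)(NH3)2]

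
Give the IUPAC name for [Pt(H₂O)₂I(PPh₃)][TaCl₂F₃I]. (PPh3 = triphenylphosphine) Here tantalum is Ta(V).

diaquaiodo(triphenylphosphine)platinum(II) dichlorotrifluoroiodotantalate(V)

Ta is given as +5; the anion's ligand charges sum to -6, so the complex anion is 1−.
A 1:1 salt means the cation carries the equal and opposite charge, 1+.
Cation: ligand charges sum to -1; for the ion to be 1+, Pt = +2.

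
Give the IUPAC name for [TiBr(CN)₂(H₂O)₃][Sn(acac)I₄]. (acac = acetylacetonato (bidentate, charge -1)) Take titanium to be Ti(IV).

triaquabromodicyanotitanium(IV) (acetylacetonato)tetraiodostannate(IV)

Ti is given as +4; the cation's ligand charges sum to -3, so the complex cation is 1+.
A 1:1 salt means the anion carries the equal and opposite charge, 1−.
Anion: ligand charges sum to -5; for the ion to be 1−, Sn = +4.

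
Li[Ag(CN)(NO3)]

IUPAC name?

lithium cyanonitratoargentate(I)

The 1 lithium counter-ion carries a total charge of +1, so each complex ion is 1−.
Ligand charges: 1×nitrato (-1 each), 1×cyano (-1 each); total -2. So Ag + (-2) = 1−, giving Ag = +1.
The complex ion is anionic, so silver takes the -ate form argentate(I).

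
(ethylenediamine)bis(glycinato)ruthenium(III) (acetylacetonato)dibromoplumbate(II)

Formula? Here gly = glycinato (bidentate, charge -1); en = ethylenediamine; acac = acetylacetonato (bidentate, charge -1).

Cation [Ru…]: ligand charges -2, Ru(III) ⇒ ion charge 1+.
Anion [Pb…]: ligand charges -3, Pb(II) ⇒ ion charge 1−.
One 1+ cation balances one 1− anion.

[Ru(en)(gly)2][Pb(acac)Br2]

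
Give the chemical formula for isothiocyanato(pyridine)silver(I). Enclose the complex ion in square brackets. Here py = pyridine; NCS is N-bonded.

Ligands: 1 pyridine (py, neutral), 1 isothiocyanato (NCS, -1). Ligand charge sum = -1.
With Ag in oxidation state +1, the complex ion is [Ag...].

[Ag(NCS)(py)]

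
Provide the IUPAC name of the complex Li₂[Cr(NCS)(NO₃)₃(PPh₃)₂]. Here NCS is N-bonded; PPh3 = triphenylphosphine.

The 2 lithium counter-ions carry a total charge of +2, so each complex ion is 2−.
Ligand charges: 1×isothiocyanato (-1 each), 3×nitrato (-1 each), 2×triphenylphosphine (neutral); total -4. So Cr + (-4) = 2−, giving Cr = +2.
The complex ion is anionic, so chromium takes the -ate form chromate(II).

lithium isothiocyanatotrinitratobis(triphenylphosphine)chromate(II)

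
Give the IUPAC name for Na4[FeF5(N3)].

The 4 sodium counter-ions carry a total charge of +4, so each complex ion is 4−.
Ligand charges: 1×azido (-1 each), 5×fluoro (-1 each); total -6. So Fe + (-6) = 4−, giving Fe = +2.
The complex ion is anionic, so iron takes the -ate form ferrate(II).

sodium azidopentafluoroferrate(II)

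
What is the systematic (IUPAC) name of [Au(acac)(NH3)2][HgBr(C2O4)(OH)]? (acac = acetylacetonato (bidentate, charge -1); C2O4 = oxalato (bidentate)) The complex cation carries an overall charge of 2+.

(acetylacetonato)diamminegold(III) bromohydroxooxalatomercurate(II)

Both ions are complex: the cation is named first with the plain metal name, the anion second with the -ate form; each ion's ligands are alphabetised independently.
The complex cation is given as 2+; its ligand charges sum to -1, so Au = +3.
A 1:1 salt means the anion carries the equal and opposite charge, 2−.
Anion: ligand charges sum to -4; for the ion to be 2−, Hg = +2.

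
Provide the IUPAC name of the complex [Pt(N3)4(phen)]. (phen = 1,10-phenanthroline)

There is no counter-ion, so the complex is neutral overall.
Ligand charges: 4×azido (-1 each), 1×1,10-phenanthroline (neutral); total -4. So Pt + (-4) = 0, giving Pt = +4.
Ligands are named alphabetically: azido before phenanthroline.

tetraazido(1,10-phenanthroline)platinum(IV)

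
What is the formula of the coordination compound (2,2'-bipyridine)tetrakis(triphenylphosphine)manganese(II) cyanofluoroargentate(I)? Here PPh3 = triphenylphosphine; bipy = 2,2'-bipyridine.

Cation [Mn…]: ligand charges 0, Mn(II) ⇒ ion charge 2+.
Anion [Ag…]: ligand charges -2, Ag(I) ⇒ ion charge 1−.

[Mn(bipy)(PPh3)4][Ag(CN)F]2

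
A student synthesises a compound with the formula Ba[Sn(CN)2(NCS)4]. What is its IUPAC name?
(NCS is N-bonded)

The 1 barium counter-ion carries a total charge of +2, so each complex ion is 2−.
Ligand charges: 4×isothiocyanato (-1 each), 2×cyano (-1 each); total -6. So Sn + (-6) = 2−, giving Sn = +4.
The complex ion is anionic, so tin takes the -ate form stannate(IV).

barium dicyanotetraisothiocyanatostannate(IV)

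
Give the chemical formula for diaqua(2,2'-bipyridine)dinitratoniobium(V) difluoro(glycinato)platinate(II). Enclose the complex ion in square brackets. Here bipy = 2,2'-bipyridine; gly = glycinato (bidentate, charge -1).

Cation [Nb…]: ligand charges -2, Nb(V) ⇒ ion charge 3+.
Anion [Pt…]: ligand charges -3, Pt(II) ⇒ ion charge 1−.
One 3+ cation requires 3 of the 1− anion.

[Nb(bipy)(H2O)2(NO3)2][PtF2(gly)]3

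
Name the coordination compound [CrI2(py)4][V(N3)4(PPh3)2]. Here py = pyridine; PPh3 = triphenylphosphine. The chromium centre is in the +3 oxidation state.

diiodotetrakis(pyridine)chromium(III) tetraazidobis(triphenylphosphine)vanadate(III)

Both ions are complex: the cation is named first with the plain metal name, the anion second with the -ate form; each ion's ligands are alphabetised independently.
Cr is given as +3; the cation's ligand charges sum to -2, so the complex cation is 1+.
A 1:1 salt means the anion carries the equal and opposite charge, 1−.
Anion: ligand charges sum to -4; for the ion to be 1−, V = +3.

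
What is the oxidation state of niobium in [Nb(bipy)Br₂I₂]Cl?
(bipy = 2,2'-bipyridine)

1 chloride outside the brackets (-1 each) → the complex ion is 1+.
Ligand charges: 1×bipy neutral; 2×I = -2; 2×Br = -2; sum -4.
Nb + (-4) = 1+ ⇒ Nb is +5.

+5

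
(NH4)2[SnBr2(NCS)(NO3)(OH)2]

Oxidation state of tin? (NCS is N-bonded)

2 ammonium outside the brackets (+1 each) → the complex ion is 2−.
Ligand charges: 1×NO3 = -1; 1×NCS = -1; 2×OH = -2; 2×Br = -2; sum -6.
Sn + (-6) = 2− ⇒ Sn is +4.

+4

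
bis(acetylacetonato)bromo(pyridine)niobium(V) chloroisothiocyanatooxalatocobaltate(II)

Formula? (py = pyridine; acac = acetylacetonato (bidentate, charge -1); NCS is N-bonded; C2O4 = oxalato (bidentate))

[Nb(acac)2Br(py)][Co(C2O4)Cl(NCS)]

Cation [Nb…]: ligand charges -3, Nb(V) ⇒ ion charge 2+.
Anion [Co…]: ligand charges -4, Co(II) ⇒ ion charge 2−.
One 2+ cation balances one 2− anion.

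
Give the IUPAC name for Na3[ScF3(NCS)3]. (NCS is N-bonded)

The 3 sodium counter-ions carry a total charge of +3, so each complex ion is 3−.
Ligand charges: 3×fluoro (-1 each), 3×isothiocyanato (-1 each); total -6. So Sc + (-6) = 3−, giving Sc = +3.
Ligands are named alphabetically: fluoro before isothiocyanato.
The complex ion is anionic, so scandium takes the -ate form scandate(III).

sodium trifluorotriisothiocyanatoscandate(III)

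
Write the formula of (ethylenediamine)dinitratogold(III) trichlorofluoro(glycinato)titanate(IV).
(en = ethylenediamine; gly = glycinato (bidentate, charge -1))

Cation [Au…]: ligand charges -2, Au(III) ⇒ ion charge 1+.
Anion [Ti…]: ligand charges -5, Ti(IV) ⇒ ion charge 1−.
One 1+ cation balances one 1− anion.

[Au(en)(NO3)2][TiCl3F(gly)]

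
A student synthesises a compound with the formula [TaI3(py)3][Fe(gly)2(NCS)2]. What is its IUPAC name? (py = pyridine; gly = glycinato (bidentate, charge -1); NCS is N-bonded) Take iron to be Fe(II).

Both ions are complex: the cation is named first with the plain metal name, the anion second with the -ate form; each ion's ligands are alphabetised independently.
Fe is given as +2; the anion's ligand charges sum to -4, so the complex anion is 2−.
A 1:1 salt means the cation carries the equal and opposite charge, 2+.
Cation: ligand charges sum to -3; for the ion to be 2+, Ta = +5.

triiodotris(pyridine)tantalum(V) bis(glycinato)diisothiocyanatoferrate(II)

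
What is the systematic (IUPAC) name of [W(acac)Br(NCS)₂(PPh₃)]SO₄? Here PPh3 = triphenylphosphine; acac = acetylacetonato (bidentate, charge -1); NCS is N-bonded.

The 1 sulfate counter-ion carries a total charge of -2, so each complex ion is 2+.
Ligand charges: 1×triphenylphosphine (neutral), 1×acetylacetonato (-1 each), 1×bromo (-1 each), 2×isothiocyanato (-1 each); total -4. So W + (-4) = 2+, giving W = +6.
Ligands are named alphabetically: acetylacetonato before bromo before isothiocyanato before triphenylphosphine.

(acetylacetonato)bromodiisothiocyanato(triphenylphosphine)tungsten(VI) sulfate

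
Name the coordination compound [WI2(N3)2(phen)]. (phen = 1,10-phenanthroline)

diazidodiiodo(1,10-phenanthroline)tungsten(IV)

There is no counter-ion, so the complex is neutral overall.
Ligand charges: 2×iodo (-1 each), 2×azido (-1 each), 1×1,10-phenanthroline (neutral); total -4. So W + (-4) = 0, giving W = +4.
Ligands are named alphabetically: azido before iodo before phenanthroline.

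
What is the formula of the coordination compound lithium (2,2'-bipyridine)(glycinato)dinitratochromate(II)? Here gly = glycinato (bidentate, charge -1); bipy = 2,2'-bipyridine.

Li[Cr(bipy)(gly)(NO3)2]

Ligands: 2 nitrato (NO3, -1), 1 glycinato (gly, -1), 1 2,2'-bipyridine (bipy, neutral). Ligand charge sum = -3.
With Cr in oxidation state +2, the complex ion is [Cr...]^1−.
Charge balance with lithium (+1) requires 1 complex ion per 1 lithium.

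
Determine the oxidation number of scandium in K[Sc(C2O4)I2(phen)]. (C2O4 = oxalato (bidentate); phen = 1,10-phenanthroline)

+3

1 potassium outside the brackets (+1 each) → the complex ion is 1−.
Ligand charges: 1×C2O4 = -2; 2×I = -2; 1×phen neutral; sum -4.
Sc + (-4) = 1− ⇒ Sc is +3.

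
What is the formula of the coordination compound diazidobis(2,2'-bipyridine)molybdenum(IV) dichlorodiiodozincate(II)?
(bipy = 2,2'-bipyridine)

[Mo(bipy)2(N3)2][ZnCl2I2]

Cation [Mo…]: ligand charges -2, Mo(IV) ⇒ ion charge 2+.
Anion [Zn…]: ligand charges -4, Zn(II) ⇒ ion charge 2−.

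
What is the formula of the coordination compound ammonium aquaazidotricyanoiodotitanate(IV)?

Ligands: 3 cyano (CN, -1), 1 azido (N3, -1), 1 iodo (I, -1), 1 aqua (H2O, neutral). Ligand charge sum = -5.
Charge balance with ammonium (+1) requires 1 complex ion per 1 ammonium.

NH4[Ti(CN)3(H2O)I(N3)]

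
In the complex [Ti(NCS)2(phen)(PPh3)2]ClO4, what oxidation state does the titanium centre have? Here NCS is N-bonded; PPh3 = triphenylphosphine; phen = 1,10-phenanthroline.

+3

1 perchlorate outside the brackets (-1 each) → the complex ion is 1+.
Ligand charges: 2×NCS = -2; 2×PPh3 neutral; 1×phen neutral; sum -2.
Ti + (-2) = 1+ ⇒ Ti is +3.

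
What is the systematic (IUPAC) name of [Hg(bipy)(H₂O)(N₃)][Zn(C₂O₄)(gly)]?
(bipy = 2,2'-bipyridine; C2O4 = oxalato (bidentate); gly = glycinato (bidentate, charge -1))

aquaazido(2,2'-bipyridine)mercury(II) (glycinato)oxalatozincate(II)

Both ions are complex: the cation is named first with the plain metal name, the anion second with the -ate form; each ion's ligands are alphabetised independently.
Zinc is always +2 in its complexes; the anion's ligand charges sum to -3, so the complex anion is 1−.
A 1:1 salt means the cation carries the equal and opposite charge, 1+.
Cation: ligand charges sum to -1; for the ion to be 1+, Hg = +2.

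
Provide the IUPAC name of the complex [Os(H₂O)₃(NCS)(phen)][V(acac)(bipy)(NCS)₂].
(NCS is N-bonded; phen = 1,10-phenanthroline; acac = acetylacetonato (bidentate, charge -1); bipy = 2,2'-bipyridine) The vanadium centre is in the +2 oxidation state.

V is given as +2; the anion's ligand charges sum to -3, so the complex anion is 1−.
A 1:1 salt means the cation carries the equal and opposite charge, 1+.
Cation: ligand charges sum to -1; for the ion to be 1+, Os = +2.

triaquaisothiocyanato(1,10-phenanthroline)osmium(II) (acetylacetonato)(2,2'-bipyridine)diisothiocyanatovanadate(II)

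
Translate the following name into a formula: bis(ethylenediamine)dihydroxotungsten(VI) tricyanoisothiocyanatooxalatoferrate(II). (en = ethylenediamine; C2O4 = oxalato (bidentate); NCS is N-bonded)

Cation [W…]: ligand charges -2, W(VI) ⇒ ion charge 4+.
Anion [Fe…]: ligand charges -6, Fe(II) ⇒ ion charge 4−.

[W(en)2(OH)2][Fe(C2O4)(CN)3(NCS)]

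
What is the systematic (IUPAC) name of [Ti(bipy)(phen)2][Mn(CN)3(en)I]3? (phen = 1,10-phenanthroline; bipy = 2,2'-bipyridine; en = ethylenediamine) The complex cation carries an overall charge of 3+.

The complex cation is given as 3+; its ligand charges sum to 0, so Ti = +3.
With 3 anions per cation, each anion must be 3/3 = 1−.
Anion: ligand charges sum to -4; for the ion to be 1−, Mn = +3.

(2,2'-bipyridine)bis(1,10-phenanthroline)titanium(III) tricyano(ethylenediamine)iodomanganate(III)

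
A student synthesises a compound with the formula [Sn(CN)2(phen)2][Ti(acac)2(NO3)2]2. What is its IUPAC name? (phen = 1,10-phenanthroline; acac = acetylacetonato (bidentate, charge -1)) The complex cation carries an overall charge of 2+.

The complex cation is given as 2+; its ligand charges sum to -2, so Sn = +4.
With 2 anions per cation, each anion must be 2/2 = 1−.
Anion: ligand charges sum to -4; for the ion to be 1−, Ti = +3.

dicyanobis(1,10-phenanthroline)tin(IV) bis(acetylacetonato)dinitratotitanate(III)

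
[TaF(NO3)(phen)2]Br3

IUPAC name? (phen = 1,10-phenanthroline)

The 3 bromide counter-ions carry a total charge of -3, so each complex ion is 3+.
Ligand charges: 2×1,10-phenanthroline (neutral), 1×fluoro (-1 each), 1×nitrato (-1 each); total -2. So Ta + (-2) = 3+, giving Ta = +5.
Ligands are named alphabetically: fluoro before nitrato before phenanthroline.

fluoronitratobis(1,10-phenanthroline)tantalum(V) bromide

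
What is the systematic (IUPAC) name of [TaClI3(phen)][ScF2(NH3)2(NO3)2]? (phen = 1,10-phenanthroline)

Both ions are complex: the cation is named first with the plain metal name, the anion second with the -ate form; each ion's ligands are alphabetised independently.
Scandium is always +3 in its complexes; the anion's ligand charges sum to -4, so the complex anion is 1−.
A 1:1 salt means the cation carries the equal and opposite charge, 1+.
Cation: ligand charges sum to -4; for the ion to be 1+, Ta = +5.

chlorotriiodo(1,10-phenanthroline)tantalum(V) diamminedifluorodinitratoscandate(III)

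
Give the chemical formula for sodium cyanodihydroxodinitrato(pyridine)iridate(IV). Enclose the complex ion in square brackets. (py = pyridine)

Ligands: 1 pyridine (py, neutral), 2 nitrato (NO3, -1), 2 hydroxo (OH, -1), 1 cyano (CN, -1). Ligand charge sum = -5.
Charge balance with sodium (+1) requires 1 complex ion per 1 sodium.

Na[Ir(CN)(NO3)2(OH)2(py)]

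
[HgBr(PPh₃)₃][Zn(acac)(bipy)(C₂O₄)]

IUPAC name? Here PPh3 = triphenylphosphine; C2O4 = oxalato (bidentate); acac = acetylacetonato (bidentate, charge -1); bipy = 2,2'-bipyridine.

Zinc is always +2 in its complexes; the anion's ligand charges sum to -3, so the complex anion is 1−.
A 1:1 salt means the cation carries the equal and opposite charge, 1+.
Cation: ligand charges sum to -1; for the ion to be 1+, Hg = +2.

bromotris(triphenylphosphine)mercury(II) (acetylacetonato)(2,2'-bipyridine)oxalatozincate(II)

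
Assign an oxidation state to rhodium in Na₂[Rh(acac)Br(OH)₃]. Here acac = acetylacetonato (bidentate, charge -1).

2 sodium outside the brackets (+1 each) → the complex ion is 2−.
Ligand charges: 3×OH = -3; 1×Br = -1; 1×acac = -1; sum -5.
Rh + (-5) = 2− ⇒ Rh is +3.

+3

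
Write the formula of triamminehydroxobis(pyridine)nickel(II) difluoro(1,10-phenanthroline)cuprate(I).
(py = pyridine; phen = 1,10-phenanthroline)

[Ni(NH3)3(OH)(py)2][CuF2(phen)]

Cation [Ni…]: ligand charges -1, Ni(II) ⇒ ion charge 1+.
Anion [Cu…]: ligand charges -2, Cu(I) ⇒ ion charge 1−.
One 1+ cation balances one 1− anion.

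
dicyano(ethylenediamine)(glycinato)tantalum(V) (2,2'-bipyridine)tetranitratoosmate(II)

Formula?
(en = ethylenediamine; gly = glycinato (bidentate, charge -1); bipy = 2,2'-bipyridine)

Cation [Ta…]: ligand charges -3, Ta(V) ⇒ ion charge 2+.
Anion [Os…]: ligand charges -4, Os(II) ⇒ ion charge 2−.
One 2+ cation balances one 2− anion.

[Ta(CN)2(en)(gly)][Os(bipy)(NO3)4]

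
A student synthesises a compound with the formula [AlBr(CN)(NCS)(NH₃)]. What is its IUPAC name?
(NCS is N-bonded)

There is no counter-ion, so the complex is neutral overall.
Ligand charges: 1×ammine (neutral), 1×cyano (-1 each), 1×isothiocyanato (-1 each), 1×bromo (-1 each); total -3. So Al + (-3) = 0, giving Al = +3.
Ligands are named alphabetically: ammine before bromo before cyano before isothiocyanato.

amminebromocyanoisothiocyanatoaluminium(III)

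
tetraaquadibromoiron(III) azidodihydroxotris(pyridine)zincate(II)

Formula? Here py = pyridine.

[FeBr2(H2O)4][Zn(N3)(OH)2(py)3]

Cation [Fe…]: ligand charges -2, Fe(III) ⇒ ion charge 1+.
Anion [Zn…]: ligand charges -3, Zn(II) ⇒ ion charge 1−.
One 1+ cation balances one 1− anion.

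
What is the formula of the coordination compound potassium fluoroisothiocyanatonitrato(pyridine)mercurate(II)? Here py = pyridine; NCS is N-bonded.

Ligands: 1 fluoro (F, -1), 1 nitrato (NO3, -1), 1 pyridine (py, neutral), 1 isothiocyanato (NCS, -1). Ligand charge sum = -3.
With Hg in oxidation state +2, the complex ion is [Hg...]^1−.
Charge balance with potassium (+1) requires 1 complex ion per 1 potassium.

K[HgF(NCS)(NO3)(py)]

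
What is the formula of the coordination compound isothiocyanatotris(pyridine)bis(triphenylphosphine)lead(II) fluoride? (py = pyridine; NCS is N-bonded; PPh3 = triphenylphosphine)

Ligands: 3 pyridine (py, neutral), 1 isothiocyanato (NCS, -1), 2 triphenylphosphine (PPh3, neutral). Ligand charge sum = -1.
Charge balance with fluoride (-1) requires 1 complex ion per 1 fluoride.

[Pb(NCS)(PPh3)2(py)3]F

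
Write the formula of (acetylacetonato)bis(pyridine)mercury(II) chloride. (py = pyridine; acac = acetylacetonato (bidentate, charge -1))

Ligands: 2 pyridine (py, neutral), 1 acetylacetonato (acac, -1). Ligand charge sum = -1.
With Hg in oxidation state +2, the complex ion is [Hg...]^1+.
Charge balance with chloride (-1) requires 1 complex ion per 1 chloride.

[Hg(acac)(py)2]Cl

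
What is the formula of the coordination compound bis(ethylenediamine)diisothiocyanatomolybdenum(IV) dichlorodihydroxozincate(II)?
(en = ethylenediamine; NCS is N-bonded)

Cation [Mo…]: ligand charges -2, Mo(IV) ⇒ ion charge 2+.
Anion [Zn…]: ligand charges -4, Zn(II) ⇒ ion charge 2−.

[Mo(en)2(NCS)2][ZnCl2(OH)2]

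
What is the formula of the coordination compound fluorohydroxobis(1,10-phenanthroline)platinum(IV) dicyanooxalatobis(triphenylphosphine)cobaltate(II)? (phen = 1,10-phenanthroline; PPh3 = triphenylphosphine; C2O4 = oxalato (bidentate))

[PtF(OH)(phen)2][Co(C2O4)(CN)2(PPh3)2]

Cation [Pt…]: ligand charges -2, Pt(IV) ⇒ ion charge 2+.
Anion [Co…]: ligand charges -4, Co(II) ⇒ ion charge 2−.
One 2+ cation balances one 2− anion.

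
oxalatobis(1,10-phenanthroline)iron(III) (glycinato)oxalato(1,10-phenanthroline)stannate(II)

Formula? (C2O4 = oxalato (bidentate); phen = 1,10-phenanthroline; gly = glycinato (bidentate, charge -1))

[Fe(C2O4)(phen)2][Sn(C2O4)(gly)(phen)]

Cation [Fe…]: ligand charges -2, Fe(III) ⇒ ion charge 1+.
Anion [Sn…]: ligand charges -3, Sn(II) ⇒ ion charge 1−.
One 1+ cation balances one 1− anion.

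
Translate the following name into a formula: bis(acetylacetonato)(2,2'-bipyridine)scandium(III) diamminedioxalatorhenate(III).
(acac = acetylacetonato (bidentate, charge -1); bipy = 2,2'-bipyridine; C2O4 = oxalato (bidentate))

[Sc(acac)2(bipy)][Re(C2O4)2(NH3)2]

Cation [Sc…]: ligand charges -2, Sc(III) ⇒ ion charge 1+.
Anion [Re…]: ligand charges -4, Re(III) ⇒ ion charge 1−.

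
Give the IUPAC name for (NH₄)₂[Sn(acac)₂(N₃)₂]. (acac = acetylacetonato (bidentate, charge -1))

The 2 ammonium counter-ions carry a total charge of +2, so each complex ion is 2−.
Ligand charges: 2×acetylacetonato (-1 each), 2×azido (-1 each); total -4. So Sn + (-4) = 2−, giving Sn = +2.
The complex ion is anionic, so tin takes the -ate form stannate(II).

ammonium bis(acetylacetonato)diazidostannate(II)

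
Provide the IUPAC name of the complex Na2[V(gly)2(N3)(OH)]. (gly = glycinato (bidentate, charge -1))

The 2 sodium counter-ions carry a total charge of +2, so each complex ion is 2−.
Ligand charges: 2×glycinato (-1 each), 1×azido (-1 each), 1×hydroxo (-1 each); total -4. So V + (-4) = 2−, giving V = +2.
Ligands are named alphabetically: azido before glycinato before hydroxo.
The complex ion is anionic, so vanadium takes the -ate form vanadate(II).

sodium azidobis(glycinato)hydroxovanadate(II)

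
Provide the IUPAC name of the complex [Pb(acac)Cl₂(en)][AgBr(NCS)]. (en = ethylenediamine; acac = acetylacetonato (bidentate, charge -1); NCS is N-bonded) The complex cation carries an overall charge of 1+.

Both ions are complex: the cation is named first with the plain metal name, the anion second with the -ate form; each ion's ligands are alphabetised independently.
The complex cation is given as 1+; its ligand charges sum to -3, so Pb = +4.
A 1:1 salt means the anion carries the equal and opposite charge, 1−.
Anion: ligand charges sum to -2; for the ion to be 1−, Ag = +1.

(acetylacetonato)dichloro(ethylenediamine)lead(IV) bromoisothiocyanatoargentate(I)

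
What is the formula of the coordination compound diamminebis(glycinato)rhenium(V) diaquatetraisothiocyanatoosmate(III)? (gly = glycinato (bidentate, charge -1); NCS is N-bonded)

[Re(gly)2(NH3)2][Os(H2O)2(NCS)4]3

Cation [Re…]: ligand charges -2, Re(V) ⇒ ion charge 3+.
Anion [Os…]: ligand charges -4, Os(III) ⇒ ion charge 1−.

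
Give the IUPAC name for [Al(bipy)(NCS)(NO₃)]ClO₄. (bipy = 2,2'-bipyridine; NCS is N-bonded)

The 1 perchlorate counter-ion carries a total charge of -1, so each complex ion is 1+.
Ligand charges: 1×2,2'-bipyridine (neutral), 1×nitrato (-1 each), 1×isothiocyanato (-1 each); total -2. So Al + (-2) = 1+, giving Al = +3.
Ligands are named alphabetically: bipyridine before isothiocyanato before nitrato.

(2,2'-bipyridine)isothiocyanatonitratoaluminium(III) perchlorate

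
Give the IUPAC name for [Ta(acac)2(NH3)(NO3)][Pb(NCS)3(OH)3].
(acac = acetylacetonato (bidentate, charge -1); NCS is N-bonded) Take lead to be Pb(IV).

Pb is given as +4; the anion's ligand charges sum to -6, so the complex anion is 2−.
A 1:1 salt means the cation carries the equal and opposite charge, 2+.
Cation: ligand charges sum to -3; for the ion to be 2+, Ta = +5.

bis(acetylacetonato)amminenitratotantalum(V) trihydroxotriisothiocyanatoplumbate(IV)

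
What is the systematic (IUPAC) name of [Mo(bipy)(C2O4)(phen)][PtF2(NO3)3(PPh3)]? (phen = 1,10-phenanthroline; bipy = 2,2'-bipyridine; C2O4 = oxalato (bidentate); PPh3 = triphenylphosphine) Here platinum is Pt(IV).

Pt is given as +4; the anion's ligand charges sum to -5, so the complex anion is 1−.
A 1:1 salt means the cation carries the equal and opposite charge, 1+.
Cation: ligand charges sum to -2; for the ion to be 1+, Mo = +3.

(2,2'-bipyridine)oxalato(1,10-phenanthroline)molybdenum(III) difluorotrinitrato(triphenylphosphine)platinate(IV)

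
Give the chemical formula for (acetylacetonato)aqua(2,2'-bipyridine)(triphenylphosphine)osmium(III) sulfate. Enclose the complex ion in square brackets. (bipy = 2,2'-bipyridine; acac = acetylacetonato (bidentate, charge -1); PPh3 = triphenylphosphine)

[Os(acac)(bipy)(H2O)(PPh3)]SO4

Ligands: 1 2,2'-bipyridine (bipy, neutral), 1 acetylacetonato (acac, -1), 1 triphenylphosphine (PPh3, neutral), 1 aqua (H2O, neutral). Ligand charge sum = -1.
With Os in oxidation state +3, the complex ion is [Os...]^2+.
Charge balance with sulfate (-2) requires 1 complex ion per 1 sulfate.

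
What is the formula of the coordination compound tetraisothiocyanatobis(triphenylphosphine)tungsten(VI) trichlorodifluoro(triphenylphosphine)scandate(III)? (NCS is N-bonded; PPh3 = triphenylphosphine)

Cation [W…]: ligand charges -4, W(VI) ⇒ ion charge 2+.
Anion [Sc…]: ligand charges -5, Sc(III) ⇒ ion charge 2−.
One 2+ cation balances one 2− anion.

[W(NCS)4(PPh3)2][ScCl3F2(PPh3)]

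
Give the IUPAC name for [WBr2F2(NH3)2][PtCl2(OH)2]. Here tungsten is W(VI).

diamminedibromodifluorotungsten(VI) dichlorodihydroxoplatinate(II)

Both ions are complex: the cation is named first with the plain metal name, the anion second with the -ate form; each ion's ligands are alphabetised independently.
W is given as +6; the cation's ligand charges sum to -4, so the complex cation is 2+.
A 1:1 salt means the anion carries the equal and opposite charge, 2−.
Anion: ligand charges sum to -4; for the ion to be 2−, Pt = +2.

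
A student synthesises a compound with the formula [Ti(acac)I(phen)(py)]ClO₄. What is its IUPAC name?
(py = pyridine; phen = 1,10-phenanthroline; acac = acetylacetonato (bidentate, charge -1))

(acetylacetonato)iodo(1,10-phenanthroline)(pyridine)titanium(III) perchlorate

The 1 perchlorate counter-ion carries a total charge of -1, so each complex ion is 1+.
Ligand charges: 1×pyridine (neutral), 1×iodo (-1 each), 1×1,10-phenanthroline (neutral), 1×acetylacetonato (-1 each); total -2. So Ti + (-2) = 1+, giving Ti = +3.
Ligands are named alphabetically: acetylacetonato before iodo before phenanthroline before pyridine.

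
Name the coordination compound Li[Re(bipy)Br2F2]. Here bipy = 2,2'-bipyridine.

lithium (2,2'-bipyridine)dibromodifluororhenate(III)

The 1 lithium counter-ion carries a total charge of +1, so each complex ion is 1−.
Ligand charges: 2×bromo (-1 each), 2×fluoro (-1 each), 1×2,2'-bipyridine (neutral); total -4. So Re + (-4) = 1−, giving Re = +3.
Ligands are named alphabetically: bipyridine before bromo before fluoro.
The complex ion is anionic, so rhenium takes the -ate form rhenate(III).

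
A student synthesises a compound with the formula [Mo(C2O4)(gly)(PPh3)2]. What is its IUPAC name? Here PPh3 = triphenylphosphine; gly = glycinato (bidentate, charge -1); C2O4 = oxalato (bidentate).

There is no counter-ion, so the complex is neutral overall.
Ligand charges: 2×triphenylphosphine (neutral), 1×glycinato (-1 each), 1×oxalato (-2 each); total -3. So Mo + (-3) = 0, giving Mo = +3.
Ligands are named alphabetically: glycinato before oxalato before triphenylphosphine.

(glycinato)oxalatobis(triphenylphosphine)molybdenum(III)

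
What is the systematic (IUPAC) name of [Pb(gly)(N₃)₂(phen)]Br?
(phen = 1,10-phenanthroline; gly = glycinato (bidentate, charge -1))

diazido(glycinato)(1,10-phenanthroline)lead(IV) bromide

The 1 bromide counter-ion carries a total charge of -1, so each complex ion is 1+.
Ligand charges: 2×azido (-1 each), 1×1,10-phenanthroline (neutral), 1×glycinato (-1 each); total -3. So Pb + (-3) = 1+, giving Pb = +4.
Ligands are named alphabetically: azido before glycinato before phenanthroline.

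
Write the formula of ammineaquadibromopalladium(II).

Ligands: 1 aqua (H2O, neutral), 1 ammine (NH3, neutral), 2 bromo (Br, -1). Ligand charge sum = -2.
With Pd in oxidation state +2, the complex ion is [Pd...].

[PdBr2(H2O)(NH3)]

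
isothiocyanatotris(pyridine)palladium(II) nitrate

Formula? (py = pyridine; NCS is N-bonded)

[Pd(NCS)(py)3]NO3

Ligands: 3 pyridine (py, neutral), 1 isothiocyanato (NCS, -1). Ligand charge sum = -1.
With Pd in oxidation state +2, the complex ion is [Pd...]^1+.
Charge balance with nitrate (-1) requires 1 complex ion per 1 nitrate.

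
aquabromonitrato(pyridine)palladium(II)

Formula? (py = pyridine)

[PdBr(H2O)(NO3)(py)]

Ligands: 1 aqua (H2O, neutral), 1 bromo (Br, -1), 1 pyridine (py, neutral), 1 nitrato (NO3, -1). Ligand charge sum = -2.
With Pd in oxidation state +2, the complex ion is [Pd...].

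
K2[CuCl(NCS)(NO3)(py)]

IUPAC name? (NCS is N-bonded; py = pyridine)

The 2 potassium counter-ions carry a total charge of +2, so each complex ion is 2−.
Ligand charges: 1×chloro (-1 each), 1×isothiocyanato (-1 each), 1×nitrato (-1 each), 1×pyridine (neutral); total -3. So Cu + (-3) = 2−, giving Cu = +1.
Ligands are named alphabetically: chloro before isothiocyanato before nitrato before pyridine.
The complex ion is anionic, so copper takes the -ate form cuprate(I).

potassium chloroisothiocyanatonitrato(pyridine)cuprate(I)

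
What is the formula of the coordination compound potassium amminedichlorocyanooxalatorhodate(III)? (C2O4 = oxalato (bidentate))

K2[Rh(C2O4)Cl2(CN)(NH3)]

Ligands: 2 chloro (Cl, -1), 1 ammine (NH3, neutral), 1 oxalato (C2O4, -2), 1 cyano (CN, -1). Ligand charge sum = -5.
With Rh in oxidation state +3, the complex ion is [Rh...]^2−.
Charge balance with potassium (+1) requires 1 complex ion per 2 potassium.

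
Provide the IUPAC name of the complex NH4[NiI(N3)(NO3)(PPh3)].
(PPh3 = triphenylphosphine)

ammonium azidoiodonitrato(triphenylphosphine)nickelate(II)

The 1 ammonium counter-ion carries a total charge of +1, so each complex ion is 1−.
Ligand charges: 1×nitrato (-1 each), 1×azido (-1 each), 1×triphenylphosphine (neutral), 1×iodo (-1 each); total -3. So Ni + (-3) = 1−, giving Ni = +2.
The complex ion is anionic, so nickel takes the -ate form nickelate(II).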